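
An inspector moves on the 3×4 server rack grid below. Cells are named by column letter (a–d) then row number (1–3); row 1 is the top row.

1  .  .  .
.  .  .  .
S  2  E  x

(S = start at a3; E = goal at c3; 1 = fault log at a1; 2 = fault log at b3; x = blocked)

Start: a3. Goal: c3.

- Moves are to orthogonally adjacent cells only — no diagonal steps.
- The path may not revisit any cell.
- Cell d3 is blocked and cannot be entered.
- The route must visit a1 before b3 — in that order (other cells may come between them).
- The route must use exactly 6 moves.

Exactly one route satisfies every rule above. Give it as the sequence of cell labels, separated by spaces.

a3 a2 a1 b1 b2 b3 c3

The waypoints must appear in the order a1, b3, with no cell reused.
Route from a3: up 2 to a1, right 1 to b1, down 2 to b3, right 1 to c3 — 6 moves in all.
Check: order respected (1 at step 2, 2 at step 5); 6 moves as required.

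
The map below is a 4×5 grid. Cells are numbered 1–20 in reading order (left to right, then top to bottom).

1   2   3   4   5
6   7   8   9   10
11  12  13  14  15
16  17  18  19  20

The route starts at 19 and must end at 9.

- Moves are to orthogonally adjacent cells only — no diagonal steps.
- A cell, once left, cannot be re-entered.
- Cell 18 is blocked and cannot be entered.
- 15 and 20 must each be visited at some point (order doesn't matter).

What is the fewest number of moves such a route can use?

Any route passes through 15 and 20 in some order between 19 and 9. Summing Manhattan distances along each leg and taking the cheapest ordering (19 → 20 → 15 → 9) gives a lower bound of 1 + 1 + 2 = 4 moves.
A route of 4 moves achieves this: 19 → 20 → 15 → 10 → 9.
Since 4 matches the lower bound, it is optimal.

4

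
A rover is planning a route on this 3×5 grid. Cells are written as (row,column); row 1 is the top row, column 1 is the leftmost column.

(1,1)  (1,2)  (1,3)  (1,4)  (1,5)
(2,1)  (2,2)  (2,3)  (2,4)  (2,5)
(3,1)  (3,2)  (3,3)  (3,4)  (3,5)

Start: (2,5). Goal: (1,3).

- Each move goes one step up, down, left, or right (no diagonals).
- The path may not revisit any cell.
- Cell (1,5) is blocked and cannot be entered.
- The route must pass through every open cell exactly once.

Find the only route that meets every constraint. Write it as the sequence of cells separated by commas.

(2,5), (3,5), (3,4), (3,3), (3,2), (3,1), (2,1), (1,1), (1,2), (2,2), (2,3), (2,4), (1,4), (1,3)

Need to visit all 14 open cells exactly once, starting at (2,5) and ending at (1,3).
Cell (3,1) has only two open neighbours ((2,1) and (3,2)), so the path must pass straight through it: one of those is the cell it's entered from and the other is where it exits.
Route from (2,5): down to (3,5), 4× left (reaching (3,1)), 2× up (reaching (1,1)), right to (1,2), down to (2,2), 2× right (reaching (2,4)), up to (1,4), left to (1,3) — 13 moves in all.
Check: all 14 open cells covered.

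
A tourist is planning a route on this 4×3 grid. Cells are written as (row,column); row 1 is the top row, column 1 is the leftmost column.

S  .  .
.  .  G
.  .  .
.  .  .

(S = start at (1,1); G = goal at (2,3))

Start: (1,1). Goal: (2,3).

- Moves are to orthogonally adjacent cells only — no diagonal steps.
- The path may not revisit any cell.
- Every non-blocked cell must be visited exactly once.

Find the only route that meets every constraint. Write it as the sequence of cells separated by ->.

(1,1) -> (2,1) -> (3,1) -> (4,1) -> (4,2) -> (4,3) -> (3,3) -> (3,2) -> (2,2) -> (1,2) -> (1,3) -> (2,3)

Need to visit all 12 open cells exactly once, starting at (1,1) and ending at (2,3).
Route from (1,1): down 3 to (4,1), right 2 to (4,3), up 1 to (3,3), left 1 to (3,2), up 2 to (1,2), right 1 to (1,3), down 1 to (2,3) — 11 moves in all.
Check: all 12 open cells covered.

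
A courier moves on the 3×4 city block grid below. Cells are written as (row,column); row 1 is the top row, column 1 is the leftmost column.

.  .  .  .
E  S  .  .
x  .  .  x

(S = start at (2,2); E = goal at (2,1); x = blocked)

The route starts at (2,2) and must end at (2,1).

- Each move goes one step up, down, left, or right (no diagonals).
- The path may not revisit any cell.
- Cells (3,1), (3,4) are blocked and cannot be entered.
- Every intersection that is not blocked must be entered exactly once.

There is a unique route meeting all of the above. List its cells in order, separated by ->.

Need to visit all 10 open cells exactly once, starting at (2,2) and ending at (2,1).
Cell (1,4) has only two open neighbours ((2,4) and (1,3)), so the path must pass straight through it: one of those is the cell it's entered from and the other is where it exits.
Route from (2,2): down 1 to (3,2), right 1 to (3,3), up 1 to (2,3), right 1 to (2,4), up 1 to (1,4), left 3 to (1,1), down 1 to (2,1) — 9 moves in all.
Check: all 10 open cells covered.

(2,2) -> (3,2) -> (3,3) -> (2,3) -> (2,4) -> (1,4) -> (1,3) -> (1,2) -> (1,1) -> (2,1)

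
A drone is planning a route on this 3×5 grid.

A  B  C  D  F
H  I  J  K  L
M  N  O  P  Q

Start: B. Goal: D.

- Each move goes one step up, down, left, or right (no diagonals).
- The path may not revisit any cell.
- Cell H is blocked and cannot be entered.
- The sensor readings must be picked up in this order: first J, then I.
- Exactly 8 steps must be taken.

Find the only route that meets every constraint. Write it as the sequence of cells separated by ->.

The waypoints must appear in the order J, I, with no cell reused.
Route from B: right to C, down to J, left to I, down to N, 2× right (reaching P), 2× up (reaching D) — 8 moves in all.
Check: order respected (J at step 2, I at step 3); 8 moves as required.

B -> C -> J -> I -> N -> O -> P -> K -> D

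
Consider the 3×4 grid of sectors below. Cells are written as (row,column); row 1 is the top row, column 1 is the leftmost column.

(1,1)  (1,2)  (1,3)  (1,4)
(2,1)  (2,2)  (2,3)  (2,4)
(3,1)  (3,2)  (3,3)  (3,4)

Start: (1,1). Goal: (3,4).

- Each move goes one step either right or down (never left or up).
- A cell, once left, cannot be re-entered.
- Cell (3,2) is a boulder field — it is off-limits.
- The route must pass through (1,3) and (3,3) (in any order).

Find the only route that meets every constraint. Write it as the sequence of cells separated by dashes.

Moves only go right or down, so the column and row indices never decrease.
Route from (1,1): right 2 to (1,3), down 2 to (3,3), right 1 to (3,4) — 5 moves in all.
Check: all required cells visited.

(1,1) - (1,2) - (1,3) - (2,3) - (3,3) - (3,4)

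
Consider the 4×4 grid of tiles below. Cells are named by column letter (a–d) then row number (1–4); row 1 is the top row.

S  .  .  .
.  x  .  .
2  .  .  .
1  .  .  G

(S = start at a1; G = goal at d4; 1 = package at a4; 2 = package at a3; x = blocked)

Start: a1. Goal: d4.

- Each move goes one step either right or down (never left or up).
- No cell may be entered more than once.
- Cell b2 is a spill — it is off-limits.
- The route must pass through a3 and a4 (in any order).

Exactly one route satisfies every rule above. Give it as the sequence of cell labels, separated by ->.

Moves only go right or down, so the column and row indices never decrease.
Route from a1: 3× down (reaching a4), 3× right (reaching d4) — 6 moves in all.
Check: all required cells visited.

a1 -> a2 -> a3 -> a4 -> b4 -> c4 -> d4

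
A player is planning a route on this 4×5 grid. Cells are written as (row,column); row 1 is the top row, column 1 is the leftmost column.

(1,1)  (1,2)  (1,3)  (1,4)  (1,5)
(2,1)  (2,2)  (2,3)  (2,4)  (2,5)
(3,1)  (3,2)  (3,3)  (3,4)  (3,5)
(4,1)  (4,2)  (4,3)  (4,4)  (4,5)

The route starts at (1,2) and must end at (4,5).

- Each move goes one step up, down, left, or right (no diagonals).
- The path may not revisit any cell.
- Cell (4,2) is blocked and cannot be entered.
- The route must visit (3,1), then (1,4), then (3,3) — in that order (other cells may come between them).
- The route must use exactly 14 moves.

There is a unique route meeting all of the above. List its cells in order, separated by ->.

The waypoints must appear in the order (3,1), (1,4), (3,3), with no cell reused.
Route from (1,2): left to (1,1), 2× down (reaching (3,1)), right to (3,2), up to (2,2), right to (2,3), up to (1,3), right to (1,4), 2× down (reaching (3,4)), left to (3,3), down to (4,3), 2× right (reaching (4,5)) — 14 moves in all.
Check: order respected ((3,1) at step 3, (1,4) at step 8, (3,3) at step 11); 14 moves as required.

(1,2) -> (1,1) -> (2,1) -> (3,1) -> (3,2) -> (2,2) -> (2,3) -> (1,3) -> (1,4) -> (2,4) -> (3,4) -> (3,3) -> (4,3) -> (4,4) -> (4,5)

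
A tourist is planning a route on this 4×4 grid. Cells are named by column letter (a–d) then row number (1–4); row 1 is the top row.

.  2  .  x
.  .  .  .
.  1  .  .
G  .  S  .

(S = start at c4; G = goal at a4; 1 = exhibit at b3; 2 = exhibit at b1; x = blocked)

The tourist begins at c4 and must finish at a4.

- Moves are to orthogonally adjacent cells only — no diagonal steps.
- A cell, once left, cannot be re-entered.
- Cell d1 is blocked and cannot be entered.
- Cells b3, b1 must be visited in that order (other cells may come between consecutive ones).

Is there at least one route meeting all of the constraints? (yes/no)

yes

One route that works: c4 → c3 → b3 → b2 → b1 → a1 → a2 → a3 → a4.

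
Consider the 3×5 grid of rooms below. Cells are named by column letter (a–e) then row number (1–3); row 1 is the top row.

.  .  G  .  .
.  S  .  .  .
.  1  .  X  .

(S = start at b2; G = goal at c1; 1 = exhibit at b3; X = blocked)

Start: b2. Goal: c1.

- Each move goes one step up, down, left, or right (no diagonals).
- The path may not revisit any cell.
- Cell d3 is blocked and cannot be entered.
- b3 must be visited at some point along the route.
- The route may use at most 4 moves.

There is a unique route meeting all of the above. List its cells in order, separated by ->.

The 4-move cap with required stops at b3 leaves no slack for detours.
Route from b2: down 1 to b3, right 1 to c3, up 2 to c1 — 4 moves in all.
Check: all required cells visited; 4 ≤ 4 moves.

b2 -> b3 -> c3 -> c2 -> c1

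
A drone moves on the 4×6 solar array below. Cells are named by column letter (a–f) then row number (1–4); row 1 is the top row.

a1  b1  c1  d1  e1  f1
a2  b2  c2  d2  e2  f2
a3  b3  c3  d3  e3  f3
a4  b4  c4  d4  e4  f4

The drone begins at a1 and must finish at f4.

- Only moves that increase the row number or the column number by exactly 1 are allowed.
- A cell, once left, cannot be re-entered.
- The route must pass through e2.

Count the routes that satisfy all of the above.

15

A right/down-only route from a1 to f4 makes exactly 3 down-moves and 5 right-moves in some order.
With no other constraints that would be C(8,3) = 56 routes.
Split at e2 and multiply the segment counts: a1→e2: 5; e2→f4: 3; product = 15.
That gives 15 routes.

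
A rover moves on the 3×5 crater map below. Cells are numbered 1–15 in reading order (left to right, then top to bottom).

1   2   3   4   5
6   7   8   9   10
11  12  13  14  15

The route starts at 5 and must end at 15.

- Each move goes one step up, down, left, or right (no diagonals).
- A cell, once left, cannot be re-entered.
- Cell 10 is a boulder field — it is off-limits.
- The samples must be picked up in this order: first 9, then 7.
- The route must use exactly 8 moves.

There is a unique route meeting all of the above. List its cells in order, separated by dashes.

5 - 4 - 9 - 8 - 7 - 12 - 13 - 14 - 15

The waypoints must appear in the order 9, 7, with no cell reused.
Route from 5: left 1 to 4, down 1 to 9, left 2 to 7, down 1 to 12, right 3 to 15 — 8 moves in all.
Check: order respected (9 at step 2, 7 at step 4); 8 moves as required.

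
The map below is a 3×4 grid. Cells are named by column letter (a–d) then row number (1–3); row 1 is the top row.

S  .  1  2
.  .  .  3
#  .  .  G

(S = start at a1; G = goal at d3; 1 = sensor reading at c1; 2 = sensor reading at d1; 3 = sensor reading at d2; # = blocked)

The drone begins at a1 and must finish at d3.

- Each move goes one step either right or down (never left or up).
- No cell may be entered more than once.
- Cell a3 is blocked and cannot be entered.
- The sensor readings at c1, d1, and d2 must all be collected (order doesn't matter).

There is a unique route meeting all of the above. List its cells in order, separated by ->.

Moves only go right or down, so the column and row indices never decrease.
Route from a1: right 3 to d1, down 2 to d3 — 5 moves in all.
Check: all required cells visited.

a1 -> b1 -> c1 -> d1 -> d2 -> d3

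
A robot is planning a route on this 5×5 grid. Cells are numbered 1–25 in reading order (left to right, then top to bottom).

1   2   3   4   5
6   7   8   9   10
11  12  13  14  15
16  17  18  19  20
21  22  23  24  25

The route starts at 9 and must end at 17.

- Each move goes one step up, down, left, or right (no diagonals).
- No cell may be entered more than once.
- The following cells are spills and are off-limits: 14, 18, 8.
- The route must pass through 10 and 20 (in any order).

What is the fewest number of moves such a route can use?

Any route passes through 10 and 20 in some order between 9 and 17. Summing Manhattan distances along each leg and taking the cheapest ordering (9 → 10 → 20 → 17) gives a lower bound of 1 + 2 + 3 = 6 moves.
That bound ignores the blocked cells. Measuring each leg by the fewest moves that actually steer around them (9→10: 1; 10→20: 2; 20→17: 5) raises the lower bound to 8.
A route of 8 moves exists: 9 → 10 → 15 → 20 → 25 → 24 → 23 → 22 → 17.
Since 8 matches that lower bound, it is optimal.

8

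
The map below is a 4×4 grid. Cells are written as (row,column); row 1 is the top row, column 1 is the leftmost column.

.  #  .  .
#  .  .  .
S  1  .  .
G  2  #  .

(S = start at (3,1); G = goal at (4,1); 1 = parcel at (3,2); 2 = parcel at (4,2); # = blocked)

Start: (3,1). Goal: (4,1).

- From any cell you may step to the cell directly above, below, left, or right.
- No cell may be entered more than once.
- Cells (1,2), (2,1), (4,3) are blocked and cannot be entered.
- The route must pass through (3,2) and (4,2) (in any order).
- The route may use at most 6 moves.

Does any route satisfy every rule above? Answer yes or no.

yes

One route that works: (3,1) → (3,2) → (4,2) → (4,1).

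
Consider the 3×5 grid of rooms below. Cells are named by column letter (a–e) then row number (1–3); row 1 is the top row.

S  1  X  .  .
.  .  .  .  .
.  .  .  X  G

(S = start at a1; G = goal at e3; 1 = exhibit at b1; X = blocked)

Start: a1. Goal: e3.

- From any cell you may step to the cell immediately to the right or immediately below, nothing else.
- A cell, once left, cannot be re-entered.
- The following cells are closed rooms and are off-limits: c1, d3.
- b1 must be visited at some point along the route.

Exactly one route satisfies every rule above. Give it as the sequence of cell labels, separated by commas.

Moves only go right or down, so the column and row indices never decrease.
Route from a1: right to b1, down to b2, 3× right (reaching e2), down to e3 — 6 moves in all.
Check: all required cells visited.

a1, b1, b2, c2, d2, e2, e3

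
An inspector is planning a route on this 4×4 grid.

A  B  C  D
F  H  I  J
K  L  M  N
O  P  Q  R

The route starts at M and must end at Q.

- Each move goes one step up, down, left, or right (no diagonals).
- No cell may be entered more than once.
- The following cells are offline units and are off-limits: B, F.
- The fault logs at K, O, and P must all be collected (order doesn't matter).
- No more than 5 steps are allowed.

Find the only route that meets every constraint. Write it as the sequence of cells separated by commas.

The 5-move cap with required stops at K, O, P leaves no slack for detours.
Route from M: 2× left (reaching K), down to O, 2× right (reaching Q) — 5 moves in all.
Check: all required cells visited; 5 ≤ 5 moves.

M, L, K, O, P, Q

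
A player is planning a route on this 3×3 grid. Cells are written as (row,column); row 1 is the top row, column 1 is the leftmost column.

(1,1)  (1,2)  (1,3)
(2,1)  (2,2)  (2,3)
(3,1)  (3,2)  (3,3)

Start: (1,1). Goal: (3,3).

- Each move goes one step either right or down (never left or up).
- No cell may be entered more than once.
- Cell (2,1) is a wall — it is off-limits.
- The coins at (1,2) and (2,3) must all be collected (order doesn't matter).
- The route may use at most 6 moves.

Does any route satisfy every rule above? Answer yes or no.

One route that works: (1,1) → (1,2) → (2,2) → (2,3) → (3,3).

yes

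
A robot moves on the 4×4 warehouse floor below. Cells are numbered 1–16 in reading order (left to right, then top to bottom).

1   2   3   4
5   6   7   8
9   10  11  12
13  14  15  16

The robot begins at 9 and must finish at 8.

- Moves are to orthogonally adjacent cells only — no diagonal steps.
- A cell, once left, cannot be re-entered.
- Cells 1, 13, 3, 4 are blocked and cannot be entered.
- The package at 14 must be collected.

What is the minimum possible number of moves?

Any route passes through 14 somewhere between 9 and 8. Summing Manhattan distances along the two legs (9 → 14 → 8) gives a lower bound of 2 + 4 = 6 moves.
A route of 6 moves achieves this: 9 → 10 → 14 → 15 → 11 → 7 → 8.
Since 6 matches the lower bound, it is optimal.

6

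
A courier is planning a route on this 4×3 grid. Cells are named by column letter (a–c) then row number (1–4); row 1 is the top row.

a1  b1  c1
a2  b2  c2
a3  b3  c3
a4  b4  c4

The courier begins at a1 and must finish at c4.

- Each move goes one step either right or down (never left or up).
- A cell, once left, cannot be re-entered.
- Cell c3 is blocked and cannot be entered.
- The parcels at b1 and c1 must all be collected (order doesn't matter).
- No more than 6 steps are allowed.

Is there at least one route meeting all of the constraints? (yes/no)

Right/down moves force the required cells to be taken in the order b1, c1. Every right/down route from c1 to c4 runs into a blocked cell, so that leg cannot be completed.

no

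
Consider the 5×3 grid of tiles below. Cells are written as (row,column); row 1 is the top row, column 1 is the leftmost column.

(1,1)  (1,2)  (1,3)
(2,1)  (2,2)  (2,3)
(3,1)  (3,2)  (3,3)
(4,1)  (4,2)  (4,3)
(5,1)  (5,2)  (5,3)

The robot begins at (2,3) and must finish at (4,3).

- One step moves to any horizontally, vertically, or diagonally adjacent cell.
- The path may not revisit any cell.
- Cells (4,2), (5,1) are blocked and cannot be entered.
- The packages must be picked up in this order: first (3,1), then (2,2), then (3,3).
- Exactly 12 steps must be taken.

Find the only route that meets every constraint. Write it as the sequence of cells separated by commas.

The waypoints must appear in the order (3,1), (2,2), (3,3), with no cell reused.
Route from (2,3): up 1 to (1,3), left 2 to (1,1), down 2 to (3,1), up-right 1 to (2,2), down-right 1 to (3,3), left 1 to (3,2), down-left 1 to (4,1), down-right 1 to (5,2), right 1 to (5,3), up 1 to (4,3) — 12 moves in all.
Check: order respected ((3,1) at step 5, (2,2) at step 6, (3,3) at step 7); 12 moves as required.

(2,3), (1,3), (1,2), (1,1), (2,1), (3,1), (2,2), (3,3), (3,2), (4,1), (5,2), (5,3), (4,3)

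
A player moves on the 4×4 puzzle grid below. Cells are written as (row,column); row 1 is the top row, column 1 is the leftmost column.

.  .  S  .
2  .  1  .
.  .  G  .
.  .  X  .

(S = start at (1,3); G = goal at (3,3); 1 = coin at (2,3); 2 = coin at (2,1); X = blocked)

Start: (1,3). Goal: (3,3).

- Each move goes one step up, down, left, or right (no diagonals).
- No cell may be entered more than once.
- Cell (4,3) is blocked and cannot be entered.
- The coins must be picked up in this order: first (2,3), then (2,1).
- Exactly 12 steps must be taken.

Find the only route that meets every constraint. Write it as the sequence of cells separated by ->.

(1,3) -> (1,4) -> (2,4) -> (2,3) -> (2,2) -> (1,2) -> (1,1) -> (2,1) -> (3,1) -> (4,1) -> (4,2) -> (3,2) -> (3,3)

The waypoints must appear in the order (2,3), (2,1), with no cell reused.
Route from (1,3): right 1 to (1,4), down 1 to (2,4), left 2 to (2,2), up 1 to (1,2), left 1 to (1,1), down 3 to (4,1), right 1 to (4,2), up 1 to (3,2), right 1 to (3,3) — 12 moves in all.
Check: order respected (1 at step 3, 2 at step 7); 12 moves as required.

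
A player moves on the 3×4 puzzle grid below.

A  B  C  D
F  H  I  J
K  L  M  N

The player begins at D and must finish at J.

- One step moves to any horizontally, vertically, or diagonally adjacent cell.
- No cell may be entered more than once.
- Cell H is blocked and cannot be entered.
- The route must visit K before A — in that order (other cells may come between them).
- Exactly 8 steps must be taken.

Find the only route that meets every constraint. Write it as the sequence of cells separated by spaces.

D I L K F A B C J

The waypoints must appear in the order K, A, with no cell reused.
Route from D: down-left 2 to L, left 1 to K, up 2 to A, right 2 to C, down-right 1 to J — 8 moves in all.
Check: order respected (K at step 3, A at step 5); 8 moves as required.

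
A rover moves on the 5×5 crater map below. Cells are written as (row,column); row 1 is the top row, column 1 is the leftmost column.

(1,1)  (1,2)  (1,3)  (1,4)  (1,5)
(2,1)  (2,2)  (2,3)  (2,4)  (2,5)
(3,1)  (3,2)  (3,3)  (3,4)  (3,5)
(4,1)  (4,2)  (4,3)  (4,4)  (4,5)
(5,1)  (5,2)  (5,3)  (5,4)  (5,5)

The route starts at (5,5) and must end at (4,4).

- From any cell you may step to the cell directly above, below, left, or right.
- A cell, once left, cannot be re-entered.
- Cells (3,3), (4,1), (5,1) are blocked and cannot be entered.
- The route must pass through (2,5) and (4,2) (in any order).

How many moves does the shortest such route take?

10

Any route passes through (2,5) and (4,2) in some order between (5,5) and (4,4). Summing Manhattan distances along each leg and taking the cheapest ordering ((5,5) → (2,5) → (4,2) → (4,4)) gives a lower bound of 3 + 5 + 2 = 10 moves.
A route of 10 moves achieves this: (5,5) → (4,5) → (3,5) → (2,5) → (2,4) → (2,3) → (2,2) → (3,2) → (4,2) → (4,3) → (4,4).
Since 10 matches the lower bound, it is optimal.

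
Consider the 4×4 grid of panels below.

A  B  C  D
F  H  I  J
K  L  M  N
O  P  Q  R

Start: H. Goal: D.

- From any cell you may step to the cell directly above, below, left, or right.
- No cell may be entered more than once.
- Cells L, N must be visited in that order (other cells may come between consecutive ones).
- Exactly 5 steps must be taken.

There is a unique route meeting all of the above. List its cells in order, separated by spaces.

The waypoints must appear in the order L, N, with no cell reused.
Route from H: down to L, 2× right (reaching N), 2× up (reaching D) — 5 moves in all.
Check: order respected (L at step 1, N at step 3); 5 moves as required.

H L M N J D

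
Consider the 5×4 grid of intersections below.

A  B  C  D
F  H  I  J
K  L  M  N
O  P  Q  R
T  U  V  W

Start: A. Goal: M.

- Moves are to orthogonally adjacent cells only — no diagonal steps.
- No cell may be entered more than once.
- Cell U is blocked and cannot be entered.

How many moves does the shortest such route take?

The Manhattan distance from A to M is |1−3| + |1−3| = 4, so at least 4 moves are needed.
A route of 4 moves achieves this: A → F → K → L → M.
Since 4 matches the lower bound, it is optimal.

4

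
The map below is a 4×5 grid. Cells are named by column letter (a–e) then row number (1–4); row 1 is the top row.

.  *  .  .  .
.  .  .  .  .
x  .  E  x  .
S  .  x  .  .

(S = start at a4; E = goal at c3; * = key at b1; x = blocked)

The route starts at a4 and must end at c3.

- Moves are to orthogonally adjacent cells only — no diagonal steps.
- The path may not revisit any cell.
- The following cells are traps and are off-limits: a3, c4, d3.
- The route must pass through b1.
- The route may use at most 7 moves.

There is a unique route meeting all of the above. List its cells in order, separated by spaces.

a4 b4 b3 b2 b1 c1 c2 c3

The 7-move cap with required stops at b1 leaves no slack for detours.
Route from a4: right to b4, 3× up (reaching b1), right to c1, 2× down (reaching c3) — 7 moves in all.
Check: all required cells visited; 7 ≤ 7 moves.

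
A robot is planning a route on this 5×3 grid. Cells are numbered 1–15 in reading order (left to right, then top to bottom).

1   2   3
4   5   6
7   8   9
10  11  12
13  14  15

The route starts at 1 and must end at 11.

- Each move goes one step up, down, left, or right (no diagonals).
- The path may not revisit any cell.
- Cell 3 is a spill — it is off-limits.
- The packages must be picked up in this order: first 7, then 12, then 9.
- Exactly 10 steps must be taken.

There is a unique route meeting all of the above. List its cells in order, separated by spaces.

The waypoints must appear in the order 7, 12, 9, with no cell reused.
Route from 1: 4× down (reaching 13), 2× right (reaching 15), 2× up (reaching 9), left to 8, down to 11 — 10 moves in all.
Check: order respected (7 at step 2, 12 at step 7, 9 at step 8); 10 moves as required.

1 4 7 10 13 14 15 12 9 8 11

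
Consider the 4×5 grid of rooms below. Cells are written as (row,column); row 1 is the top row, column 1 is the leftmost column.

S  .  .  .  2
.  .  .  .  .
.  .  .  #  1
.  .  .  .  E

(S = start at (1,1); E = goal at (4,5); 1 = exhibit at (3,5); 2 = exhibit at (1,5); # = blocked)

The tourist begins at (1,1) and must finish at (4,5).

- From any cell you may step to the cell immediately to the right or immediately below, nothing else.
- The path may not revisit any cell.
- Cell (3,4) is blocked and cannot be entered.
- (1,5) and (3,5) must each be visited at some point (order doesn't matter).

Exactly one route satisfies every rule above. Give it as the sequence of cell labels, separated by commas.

(1,1), (1,2), (1,3), (1,4), (1,5), (2,5), (3,5), (4,5)

Moves only go right or down, so the column and row indices never decrease.
Route from (1,1): right 4 to (1,5), down 3 to (4,5) — 7 moves in all.
Check: all required cells visited.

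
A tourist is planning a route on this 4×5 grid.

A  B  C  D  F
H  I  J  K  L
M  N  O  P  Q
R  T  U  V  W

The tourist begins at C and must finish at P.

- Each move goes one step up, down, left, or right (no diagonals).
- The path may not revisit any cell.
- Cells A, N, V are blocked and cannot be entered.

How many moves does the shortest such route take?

3

The Manhattan distance from C to P is |1−3| + |3−4| = 3, so at least 3 moves are needed.
A route of 3 moves achieves this: C → J → O → P.
Since 3 matches the lower bound, it is optimal.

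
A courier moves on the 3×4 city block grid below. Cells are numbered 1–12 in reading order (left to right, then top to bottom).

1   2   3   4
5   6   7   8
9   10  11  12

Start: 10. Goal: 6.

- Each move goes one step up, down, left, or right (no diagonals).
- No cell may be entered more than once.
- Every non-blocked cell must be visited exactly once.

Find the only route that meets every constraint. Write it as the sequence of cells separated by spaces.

Need to visit all 12 open cells exactly once, starting at 10 and ending at 6.
Cell 9 has only two open neighbours (5 and 10), so the path must pass straight through it: one of those is the cell it's entered from and the other is where it exits.
Route from 10: left to 9, 2× up (reaching 1), 3× right (reaching 4), 2× down (reaching 12), left to 11, up to 7, left to 6 — 11 moves in all.
Check: all 12 open cells covered.

10 9 5 1 2 3 4 8 12 11 7 6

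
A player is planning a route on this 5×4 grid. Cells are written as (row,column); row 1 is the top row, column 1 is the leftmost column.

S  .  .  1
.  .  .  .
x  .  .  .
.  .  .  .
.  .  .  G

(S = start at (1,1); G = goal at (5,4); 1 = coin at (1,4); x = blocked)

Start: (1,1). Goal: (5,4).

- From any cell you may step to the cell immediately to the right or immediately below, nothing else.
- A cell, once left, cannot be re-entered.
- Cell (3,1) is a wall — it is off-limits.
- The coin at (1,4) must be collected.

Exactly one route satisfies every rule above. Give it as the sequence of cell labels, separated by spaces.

Moves only go right or down, so the column and row indices never decrease.
Route from (1,1): right 3 to (1,4), down 4 to (5,4) — 7 moves in all.
Check: all required cells visited.

(1,1) (1,2) (1,3) (1,4) (2,4) (3,4) (4,4) (5,4)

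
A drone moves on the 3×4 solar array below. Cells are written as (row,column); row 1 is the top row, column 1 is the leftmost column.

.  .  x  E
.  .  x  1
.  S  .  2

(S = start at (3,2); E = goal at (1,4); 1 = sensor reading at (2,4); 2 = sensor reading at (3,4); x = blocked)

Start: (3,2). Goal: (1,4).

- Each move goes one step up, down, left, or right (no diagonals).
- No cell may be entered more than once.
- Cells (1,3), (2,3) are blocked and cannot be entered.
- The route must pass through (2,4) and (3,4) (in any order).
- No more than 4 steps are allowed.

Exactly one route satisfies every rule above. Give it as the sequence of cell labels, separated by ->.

(3,2) -> (3,3) -> (3,4) -> (2,4) -> (1,4)

Any route must reach (2,4) and (3,4) and still end at (1,4) within 4 moves, so the order of the required stops is forced.
Route from (3,2): 2× right (reaching (3,4)), 2× up (reaching (1,4)) — 4 moves in all.
Check: all required cells visited; 4 ≤ 4 moves.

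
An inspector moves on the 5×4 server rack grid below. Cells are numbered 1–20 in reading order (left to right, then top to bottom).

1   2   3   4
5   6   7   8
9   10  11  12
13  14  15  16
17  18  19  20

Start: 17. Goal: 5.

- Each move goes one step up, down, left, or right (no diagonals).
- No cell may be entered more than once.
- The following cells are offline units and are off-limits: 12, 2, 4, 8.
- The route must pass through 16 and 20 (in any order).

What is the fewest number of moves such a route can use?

Any route passes through 16 and 20 in some order between 17 and 5. Summing Manhattan distances along each leg and taking the cheapest ordering (17 → 20 → 16 → 5) gives a lower bound of 3 + 1 + 5 = 9 moves.
A route of 9 moves achieves this: 17 → 18 → 19 → 20 → 16 → 15 → 11 → 7 → 6 → 5.
Since 9 matches the lower bound, it is optimal.

9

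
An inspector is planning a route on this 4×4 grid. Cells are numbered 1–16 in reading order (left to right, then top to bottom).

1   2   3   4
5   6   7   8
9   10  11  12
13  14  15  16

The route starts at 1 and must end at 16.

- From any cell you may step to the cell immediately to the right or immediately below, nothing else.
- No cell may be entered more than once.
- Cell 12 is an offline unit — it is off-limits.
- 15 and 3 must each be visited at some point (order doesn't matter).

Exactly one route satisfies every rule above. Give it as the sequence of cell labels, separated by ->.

Moves only go right or down, so the column and row indices never decrease.
Route from 1: right 2 to 3, down 3 to 15, right 1 to 16 — 6 moves in all.
Check: all required cells visited.

1 -> 2 -> 3 -> 7 -> 11 -> 15 -> 16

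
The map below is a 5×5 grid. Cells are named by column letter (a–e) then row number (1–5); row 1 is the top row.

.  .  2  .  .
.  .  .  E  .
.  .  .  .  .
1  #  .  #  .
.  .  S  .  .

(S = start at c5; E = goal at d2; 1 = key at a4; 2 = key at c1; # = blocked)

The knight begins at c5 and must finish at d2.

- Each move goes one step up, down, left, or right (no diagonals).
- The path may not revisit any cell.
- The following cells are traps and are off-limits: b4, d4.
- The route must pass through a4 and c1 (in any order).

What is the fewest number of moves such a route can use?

10

Any route passes through a4 and c1 in some order between c5 and d2. Summing Manhattan distances along each leg and taking the cheapest ordering (c5 → a4 → c1 → d2) gives a lower bound of 3 + 5 + 2 = 10 moves.
A route of 10 moves achieves this: c5 → b5 → a5 → a4 → a3 → a2 → a1 → b1 → c1 → c2 → d2.
Since 10 matches the lower bound, it is optimal.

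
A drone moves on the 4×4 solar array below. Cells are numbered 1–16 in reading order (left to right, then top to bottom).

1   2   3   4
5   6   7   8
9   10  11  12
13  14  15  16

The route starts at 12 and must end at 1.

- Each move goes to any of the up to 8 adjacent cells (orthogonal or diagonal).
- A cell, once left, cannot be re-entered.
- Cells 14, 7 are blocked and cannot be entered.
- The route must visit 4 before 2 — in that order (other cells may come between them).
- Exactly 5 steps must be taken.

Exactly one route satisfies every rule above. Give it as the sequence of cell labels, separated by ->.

12 -> 8 -> 4 -> 3 -> 2 -> 1

The waypoints must appear in the order 4, 2, with no cell reused.
Route from 12: up 2 to 4, left 3 to 1 — 5 moves in all.
Check: order respected (4 at step 2, 2 at step 4); 5 moves as required.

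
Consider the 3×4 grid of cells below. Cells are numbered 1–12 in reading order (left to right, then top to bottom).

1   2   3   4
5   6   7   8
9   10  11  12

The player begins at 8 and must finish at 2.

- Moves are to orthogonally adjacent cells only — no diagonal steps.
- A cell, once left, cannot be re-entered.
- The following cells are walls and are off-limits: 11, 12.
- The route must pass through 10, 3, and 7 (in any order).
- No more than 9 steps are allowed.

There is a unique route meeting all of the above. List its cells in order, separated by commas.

The 9-move cap with required stops at 10, 3, 7 leaves no slack for detours.
Route from 8: up to 4, left to 3, down to 7, left to 6, down to 10, left to 9, 2× up (reaching 1), right to 2 — 9 moves in all.
Check: all required cells visited; 9 ≤ 9 moves.

8, 4, 3, 7, 6, 10, 9, 5, 1, 2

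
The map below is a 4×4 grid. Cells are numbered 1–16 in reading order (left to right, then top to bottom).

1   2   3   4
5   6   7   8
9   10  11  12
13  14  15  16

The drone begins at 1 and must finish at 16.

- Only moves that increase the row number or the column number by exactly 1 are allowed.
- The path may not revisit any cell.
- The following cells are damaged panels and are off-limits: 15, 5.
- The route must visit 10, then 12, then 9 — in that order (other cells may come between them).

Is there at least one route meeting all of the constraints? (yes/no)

9 lies to the left of 12, so going from 12 to 9 would need a leftward move — but moves only go right/down, so 12 cannot be visited before 9.

no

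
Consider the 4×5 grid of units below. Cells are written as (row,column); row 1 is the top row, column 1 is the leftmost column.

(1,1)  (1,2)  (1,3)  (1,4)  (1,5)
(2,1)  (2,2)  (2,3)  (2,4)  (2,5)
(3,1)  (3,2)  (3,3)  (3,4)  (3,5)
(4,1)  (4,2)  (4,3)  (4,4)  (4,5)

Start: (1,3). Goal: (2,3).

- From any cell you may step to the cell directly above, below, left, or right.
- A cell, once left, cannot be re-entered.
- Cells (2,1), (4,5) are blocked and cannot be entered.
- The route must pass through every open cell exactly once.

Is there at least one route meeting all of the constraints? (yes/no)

Cell (1,1) has only one open neighbour but is neither the start nor the goal, so a Hamiltonian route would have to both enter and leave it through the same neighbour — impossible without revisiting.

no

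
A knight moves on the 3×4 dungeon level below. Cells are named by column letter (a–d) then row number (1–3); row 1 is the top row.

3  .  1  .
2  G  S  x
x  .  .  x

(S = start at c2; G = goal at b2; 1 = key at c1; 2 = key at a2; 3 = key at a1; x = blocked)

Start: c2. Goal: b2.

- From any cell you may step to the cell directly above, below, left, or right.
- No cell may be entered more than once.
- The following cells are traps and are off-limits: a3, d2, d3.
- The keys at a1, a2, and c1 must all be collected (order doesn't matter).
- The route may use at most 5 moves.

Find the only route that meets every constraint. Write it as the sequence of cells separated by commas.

c2, c1, b1, a1, a2, b2

The budget equals the shortest possible length, so every move has to be on a shortest route through the required cells.
Route from c2: up to c1, 2× left (reaching a1), down to a2, right to b2 — 5 moves in all.
Check: all required cells visited; 5 ≤ 5 moves.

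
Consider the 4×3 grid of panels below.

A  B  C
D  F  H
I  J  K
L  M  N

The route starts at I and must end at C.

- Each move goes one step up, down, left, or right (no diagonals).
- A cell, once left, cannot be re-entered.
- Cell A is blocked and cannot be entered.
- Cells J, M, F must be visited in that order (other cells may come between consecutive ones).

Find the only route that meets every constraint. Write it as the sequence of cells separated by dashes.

The waypoints must appear in the order J, M, F, with no cell reused.
Route from I: right 1 to J, down 1 to M, right 1 to N, up 2 to H, left 1 to F, up 1 to B, right 1 to C — 8 moves in all.
Check: order respected (J at step 1, M at step 2, F at step 6).

I - J - M - N - K - H - F - B - C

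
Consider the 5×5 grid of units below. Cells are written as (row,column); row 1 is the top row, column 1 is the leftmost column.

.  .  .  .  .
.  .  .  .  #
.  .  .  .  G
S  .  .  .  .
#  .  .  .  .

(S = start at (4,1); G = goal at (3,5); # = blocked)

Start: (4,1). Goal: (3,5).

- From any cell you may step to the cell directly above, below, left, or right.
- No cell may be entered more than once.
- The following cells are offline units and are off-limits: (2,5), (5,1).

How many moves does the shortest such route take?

The Manhattan distance from (4,1) to (3,5) is |4−3| + |1−5| = 5, so at least 5 moves are needed.
A route of 5 moves achieves this: (4,1) → (3,1) → (3,2) → (3,3) → (3,4) → (3,5).
Since 5 matches the lower bound, it is optimal.

5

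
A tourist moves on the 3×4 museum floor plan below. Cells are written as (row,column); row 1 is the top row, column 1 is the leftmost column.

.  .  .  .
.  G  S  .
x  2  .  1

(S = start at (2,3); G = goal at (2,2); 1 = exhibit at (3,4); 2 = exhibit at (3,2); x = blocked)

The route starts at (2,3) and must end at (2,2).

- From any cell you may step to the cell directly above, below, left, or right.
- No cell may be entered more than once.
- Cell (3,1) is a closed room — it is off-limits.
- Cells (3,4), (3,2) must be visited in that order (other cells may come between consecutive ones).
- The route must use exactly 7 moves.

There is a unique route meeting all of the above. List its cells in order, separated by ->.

(2,3) -> (1,3) -> (1,4) -> (2,4) -> (3,4) -> (3,3) -> (3,2) -> (2,2)

The waypoints must appear in the order (3,4), (3,2), with no cell reused.
Route from (2,3): up to (1,3), right to (1,4), 2× down (reaching (3,4)), 2× left (reaching (3,2)), up to (2,2) — 7 moves in all.
Check: order respected (1 at step 4, 2 at step 6); 7 moves as required.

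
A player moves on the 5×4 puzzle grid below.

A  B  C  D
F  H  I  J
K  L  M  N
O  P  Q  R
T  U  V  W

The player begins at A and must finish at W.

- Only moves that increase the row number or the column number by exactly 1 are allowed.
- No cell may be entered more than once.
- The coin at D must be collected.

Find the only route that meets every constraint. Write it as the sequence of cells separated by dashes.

A - B - C - D - J - N - R - W

Moves only go right or down, so the column and row indices never decrease.
Route from A: right 3 to D, down 4 to W — 7 moves in all.
Check: all required cells visited.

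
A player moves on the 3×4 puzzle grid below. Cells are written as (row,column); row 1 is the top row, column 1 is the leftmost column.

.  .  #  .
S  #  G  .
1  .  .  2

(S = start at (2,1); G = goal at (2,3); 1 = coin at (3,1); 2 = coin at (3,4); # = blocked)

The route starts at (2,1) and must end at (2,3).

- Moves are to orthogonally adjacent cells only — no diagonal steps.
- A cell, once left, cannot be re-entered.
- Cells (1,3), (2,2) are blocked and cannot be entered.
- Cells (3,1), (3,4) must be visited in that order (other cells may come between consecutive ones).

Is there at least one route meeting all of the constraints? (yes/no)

One route that works: (2,1) → (3,1) → (3,2) → (3,3) → (3,4) → (2,4) → (2,3).

yes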